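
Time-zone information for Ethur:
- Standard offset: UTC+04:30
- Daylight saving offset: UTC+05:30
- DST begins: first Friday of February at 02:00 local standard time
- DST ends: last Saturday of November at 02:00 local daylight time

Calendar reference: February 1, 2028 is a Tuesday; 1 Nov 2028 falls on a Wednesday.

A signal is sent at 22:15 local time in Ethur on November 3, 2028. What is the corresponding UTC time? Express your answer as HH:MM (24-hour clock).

1 February 2028 is a Tuesday, so the first Friday is February 4.
1 November 2028 is a Wednesday, so Saturdays fall on 4, 11, 18, 25; the last is November 25.
Daylight saving runs 4 February – 25 November; November 3, 2028 is inside that window, so Ethur is at UTC+05:30.
22:15 local − 5h30m = 16:45 UTC.

16:45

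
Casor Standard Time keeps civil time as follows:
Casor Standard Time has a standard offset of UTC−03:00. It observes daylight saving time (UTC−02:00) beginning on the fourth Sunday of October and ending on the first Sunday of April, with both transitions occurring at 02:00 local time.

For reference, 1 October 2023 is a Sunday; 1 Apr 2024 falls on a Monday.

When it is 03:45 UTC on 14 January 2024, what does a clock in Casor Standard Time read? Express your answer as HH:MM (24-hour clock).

1 October 2023 is a Sunday, so the first Sunday is October 1 and the fourth is October 22.
1 April 2024 is a Monday, so the first Sunday is April 7.
At the standard offset (UTC−03:00), 03:45 UTC − 3h = 00:45 Casor Standard Time standard time.
The standard-time date in Casor Standard Time, 14 January 2024, lies within the daylight-saving period (22 October 2023 – 7 April 2024), so Casor Standard Time is on daylight time, UTC−02:00.
03:45 UTC − 2h = 01:45 local.

01:45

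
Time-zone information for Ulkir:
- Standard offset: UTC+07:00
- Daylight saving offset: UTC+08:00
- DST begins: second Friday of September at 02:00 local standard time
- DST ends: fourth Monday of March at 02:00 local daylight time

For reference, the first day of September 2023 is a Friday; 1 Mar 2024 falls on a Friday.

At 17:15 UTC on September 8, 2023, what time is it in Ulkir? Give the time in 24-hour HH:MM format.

01:15

1 September 2023 is a Friday, so the first Friday is September 1 and the second is September 8.
1 March 2024 is a Friday, so the first Monday is March 4 and the fourth is March 25.
At the standard offset (UTC+07:00), 17:15 UTC + 7h = 00:15 Ulkir standard time (rolling into the next day, 9 September 2023).
The standard-time date in Ulkir, September 9, 2023, lies within the daylight-saving period (8 September 2023 – 25 March 2024), so Ulkir is on daylight time, UTC+08:00.
17:15 UTC + 8h = 01:15 local (rolling into the next day, 9 September 2023).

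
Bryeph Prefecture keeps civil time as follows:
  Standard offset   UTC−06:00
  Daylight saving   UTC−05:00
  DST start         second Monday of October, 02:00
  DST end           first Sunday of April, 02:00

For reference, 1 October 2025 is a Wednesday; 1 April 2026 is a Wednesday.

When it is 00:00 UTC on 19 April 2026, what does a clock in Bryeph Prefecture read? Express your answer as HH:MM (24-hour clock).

18:00

1 October 2025 is a Wednesday, so the first Monday is October 6 and the second is October 13.
1 April 2026 is a Wednesday, so the first Sunday is April 5.
At the standard offset (UTC−06:00), 00:00 UTC − 6h = 18:00 Bryeph Prefecture standard time (rolling into the previous day, 18 April 2026).
Daylight saving runs 13 October 2025 – 5 April 2026; the standard-time date in Bryeph Prefecture, 18 April 2026, is outside that window, so Bryeph Prefecture is on standard time at UTC−06:00.
00:00 UTC − 6h = 18:00 local (rolling into the previous day, 18 April 2026).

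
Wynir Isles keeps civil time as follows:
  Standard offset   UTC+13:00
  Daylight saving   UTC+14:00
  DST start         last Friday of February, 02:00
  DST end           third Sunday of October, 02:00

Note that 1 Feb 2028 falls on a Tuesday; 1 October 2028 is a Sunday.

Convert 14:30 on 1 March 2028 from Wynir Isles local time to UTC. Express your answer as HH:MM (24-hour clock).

1 February 2028 is a Tuesday, so Fridays fall on 4, 11, 18, 25; the last is February 25.
1 October 2028 is a Sunday, so the first Sunday is October 1 and the third is October 15.
1 March 2028 falls between 25 February and 15 October, so daylight saving is in effect and Wynir Isles is at UTC+14:00.
14:30 local − 14h = 00:30 UTC.

00:30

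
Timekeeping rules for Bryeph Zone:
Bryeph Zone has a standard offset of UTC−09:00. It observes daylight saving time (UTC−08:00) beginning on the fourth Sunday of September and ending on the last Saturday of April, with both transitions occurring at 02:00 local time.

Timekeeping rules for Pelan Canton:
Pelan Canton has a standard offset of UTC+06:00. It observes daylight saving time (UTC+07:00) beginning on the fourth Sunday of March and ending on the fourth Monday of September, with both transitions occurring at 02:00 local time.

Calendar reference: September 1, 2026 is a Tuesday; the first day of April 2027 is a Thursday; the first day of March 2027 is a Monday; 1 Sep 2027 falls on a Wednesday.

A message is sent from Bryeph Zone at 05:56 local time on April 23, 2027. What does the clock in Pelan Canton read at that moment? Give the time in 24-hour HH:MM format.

1 September 2026 is a Tuesday, so the first Sunday is September 6 and the fourth is September 27.
1 April 2027 is a Thursday, so Saturdays fall on 3, 10, 17, 24; the last is April 24.
April 23, 2027 falls between 27 September 2026 and 24 April 2027, so daylight saving is in effect and Bryeph Zone is at UTC−08:00.
05:56 Bryeph Zone + 8h = 13:56 UTC.
1 March 2027 is a Monday, so the first Sunday is March 7 and the fourth is March 28.
1 September 2027 is a Wednesday, so the first Monday is September 6 and the fourth is September 27.
At the standard offset (UTC+06:00), 13:56 UTC + 6h = 19:56 Pelan Canton standard time.
Daylight saving runs 28 March – 27 September; the standard-time date in Pelan Canton, April 23, 2027, is inside that window, so Pelan Canton is at UTC+07:00.
13:56 UTC + 7h = 20:56 Pelan Canton.

20:56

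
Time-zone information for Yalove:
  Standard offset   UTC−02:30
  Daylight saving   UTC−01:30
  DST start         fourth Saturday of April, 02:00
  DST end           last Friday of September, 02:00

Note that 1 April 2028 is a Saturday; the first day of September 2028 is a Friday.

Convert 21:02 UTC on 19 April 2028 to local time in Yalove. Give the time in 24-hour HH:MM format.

1 April 2028 is a Saturday, so the first Saturday is April 1 and the fourth is April 22.
1 September 2028 is a Friday, so Fridays fall on 1, 8, 15, 22, 29; the last is September 29.
At the standard offset (UTC−02:30), 21:02 UTC − 2h30m = 18:32 Yalove standard time.
The standard-time date in Yalove, 19 April 2028, is outside the daylight-saving period (22 April – 29 September), so Yalove is on standard time, UTC−02:30.
21:02 UTC − 2h30m = 18:32 local.

18:32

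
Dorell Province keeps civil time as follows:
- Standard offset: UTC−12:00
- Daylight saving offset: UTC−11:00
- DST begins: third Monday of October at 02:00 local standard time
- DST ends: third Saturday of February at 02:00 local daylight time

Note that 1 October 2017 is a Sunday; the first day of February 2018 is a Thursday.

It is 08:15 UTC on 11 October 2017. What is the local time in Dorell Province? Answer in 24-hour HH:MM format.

1 October 2017 is a Sunday, so the first Monday is October 2 and the third is October 16.
1 February 2018 is a Thursday, so the first Saturday is February 3 and the third is February 17.
At the standard offset (UTC−12:00), 08:15 UTC − 12h = 20:15 Dorell Province standard time (rolling into the previous day, 10 October 2017).
The standard-time date in Dorell Province, 10 October 2017, is outside the daylight-saving period (16 October 2017 – 17 February 2018), so Dorell Province is on standard time, UTC−12:00.
08:15 UTC − 12h = 20:15 local (rolling into the previous day, 10 October 2017).

20:15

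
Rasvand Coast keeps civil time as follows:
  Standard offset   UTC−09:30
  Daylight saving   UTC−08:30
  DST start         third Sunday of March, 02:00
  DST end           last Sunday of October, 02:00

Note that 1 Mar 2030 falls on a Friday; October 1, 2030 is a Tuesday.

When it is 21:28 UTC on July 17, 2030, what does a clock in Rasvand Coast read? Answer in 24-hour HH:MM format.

1 March 2030 is a Friday, so the first Sunday is March 3 and the third is March 17.
1 October 2030 is a Tuesday, so Sundays fall on 6, 13, 20, 27; the last is October 27.
At the standard offset (UTC−09:30), 21:28 UTC − 9h30m = 11:58 Rasvand Coast standard time.
The standard-time date in Rasvand Coast, July 17, 2030, falls between 17 March and 27 October, so daylight saving is in effect and Rasvand Coast is at UTC−08:30.
21:28 UTC − 8h30m = 12:58 local.

12:58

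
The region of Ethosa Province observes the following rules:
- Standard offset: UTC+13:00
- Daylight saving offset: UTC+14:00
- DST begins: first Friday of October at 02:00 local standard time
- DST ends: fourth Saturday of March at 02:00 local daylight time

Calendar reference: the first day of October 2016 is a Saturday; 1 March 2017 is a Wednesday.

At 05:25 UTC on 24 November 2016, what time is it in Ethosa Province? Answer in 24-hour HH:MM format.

19:25

1 October 2016 is a Saturday, so the first Friday is October 7.
1 March 2017 is a Wednesday, so the first Saturday is March 4 and the fourth is March 25.
At the standard offset (UTC+13:00), 05:25 UTC + 13h = 18:25 Ethosa Province standard time.
Daylight saving runs 7 October 2016 – 25 March 2017; the standard-time date in Ethosa Province, 24 November 2016, is inside that window, so Ethosa Province is at UTC+14:00.
05:25 UTC + 14h = 19:25 local.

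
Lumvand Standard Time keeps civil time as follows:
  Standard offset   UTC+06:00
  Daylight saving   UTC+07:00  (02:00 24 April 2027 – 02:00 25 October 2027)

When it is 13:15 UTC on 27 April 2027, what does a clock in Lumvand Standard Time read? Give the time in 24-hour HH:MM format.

At the standard offset (UTC+06:00), 13:15 UTC + 6h = 19:15 Lumvand Standard Time standard time.
Daylight saving runs 24 April – 25 October; the standard-time date in Lumvand Standard Time, 27 April 2027, is inside that window, so Lumvand Standard Time is at UTC+07:00.
13:15 UTC + 7h = 20:15 local.

20:15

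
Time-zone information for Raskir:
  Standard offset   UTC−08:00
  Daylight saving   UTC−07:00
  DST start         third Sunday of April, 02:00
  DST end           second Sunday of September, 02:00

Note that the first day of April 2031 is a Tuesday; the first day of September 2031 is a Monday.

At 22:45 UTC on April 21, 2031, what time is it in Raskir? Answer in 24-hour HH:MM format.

15:45

1 April 2031 is a Tuesday, so the first Sunday is April 6 and the third is April 20.
1 September 2031 is a Monday, so the first Sunday is September 7 and the second is September 14.
At the standard offset (UTC−08:00), 22:45 UTC − 8h = 14:45 Raskir standard time.
The standard-time date in Raskir, April 21, 2031, falls between 20 April and 14 September, so daylight saving is in effect and Raskir is at UTC−07:00.
22:45 UTC − 7h = 15:45 local.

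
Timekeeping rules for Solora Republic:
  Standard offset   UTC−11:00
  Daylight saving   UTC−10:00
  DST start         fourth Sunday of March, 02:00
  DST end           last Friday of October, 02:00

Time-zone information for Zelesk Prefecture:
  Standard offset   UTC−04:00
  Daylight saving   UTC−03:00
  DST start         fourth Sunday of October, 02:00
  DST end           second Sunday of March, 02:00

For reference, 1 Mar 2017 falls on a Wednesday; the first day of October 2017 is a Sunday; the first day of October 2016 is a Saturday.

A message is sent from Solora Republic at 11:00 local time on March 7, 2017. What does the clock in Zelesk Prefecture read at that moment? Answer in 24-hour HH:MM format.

19:00

1 March 2017 is a Wednesday, so the first Sunday is March 5 and the fourth is March 26.
1 October 2017 is a Sunday, so Fridays fall on 6, 13, 20, 27; the last is October 27.
Daylight saving runs 26 March – 27 October; March 7, 2017 is outside that window, so Solora Republic is on standard time at UTC−11:00.
11:00 Solora Republic + 11h = 22:00 UTC.
1 October 2016 is a Saturday, so the first Sunday is October 2 and the fourth is October 23.
1 March 2017 is a Wednesday, so the first Sunday is March 5 and the second is March 12.
At the standard offset (UTC−04:00), 22:00 UTC − 4h = 18:00 Zelesk Prefecture standard time.
The standard-time date in Zelesk Prefecture, March 7, 2017, falls between 23 October 2016 and 12 March 2017, so daylight saving is in effect and Zelesk Prefecture is at UTC−03:00.
22:00 UTC − 3h = 19:00 Zelesk Prefecture.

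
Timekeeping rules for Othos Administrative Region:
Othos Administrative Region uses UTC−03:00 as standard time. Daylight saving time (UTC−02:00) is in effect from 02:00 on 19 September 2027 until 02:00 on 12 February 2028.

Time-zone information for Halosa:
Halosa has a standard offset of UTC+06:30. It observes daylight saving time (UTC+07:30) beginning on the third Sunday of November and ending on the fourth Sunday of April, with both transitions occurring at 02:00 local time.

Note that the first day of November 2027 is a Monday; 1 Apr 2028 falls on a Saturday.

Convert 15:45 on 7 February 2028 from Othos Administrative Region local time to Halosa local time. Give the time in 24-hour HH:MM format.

7 February 2028 lies within the daylight-saving period (19 September 2027 – 12 February 2028), so Othos Administrative Region is on daylight time, UTC−02:00.
15:45 Othos Administrative Region + 2h = 17:45 UTC.
1 November 2027 is a Monday, so the first Sunday is November 7 and the third is November 21.
1 April 2028 is a Saturday, so the first Sunday is April 2 and the fourth is April 23.
At the standard offset (UTC+06:30), 17:45 UTC + 6h30m = 00:15 Halosa standard time (rolling into the next day, 8 February 2028).
The standard-time date in Halosa, 8 February 2028, lies within the daylight-saving period (21 November 2027 – 23 April 2028), so Halosa is on daylight time, UTC+07:30.
17:45 UTC + 7h30m = 01:15 Halosa (rolling into the next day, 8 February 2028).

01:15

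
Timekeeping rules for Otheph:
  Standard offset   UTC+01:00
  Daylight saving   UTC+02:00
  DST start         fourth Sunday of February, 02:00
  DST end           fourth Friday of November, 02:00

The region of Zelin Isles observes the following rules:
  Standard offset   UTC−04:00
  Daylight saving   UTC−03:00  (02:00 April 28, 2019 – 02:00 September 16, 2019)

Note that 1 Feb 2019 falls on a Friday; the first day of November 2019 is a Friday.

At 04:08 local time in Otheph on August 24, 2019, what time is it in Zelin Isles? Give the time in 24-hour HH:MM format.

1 February 2019 is a Friday, so the first Sunday is February 3 and the fourth is February 24.
1 November 2019 is a Friday, so the first Friday is November 1 and the fourth is November 22.
Daylight saving runs 24 February – 22 November; August 24, 2019 is inside that window, so Otheph is at UTC+02:00.
04:08 Otheph − 2h = 02:08 UTC.
At the standard offset (UTC−04:00), 02:08 UTC − 4h = 22:08 Zelin Isles standard time (rolling into the previous day, 23 August 2019).
Daylight saving runs 28 April – 16 September; the standard-time date in Zelin Isles, August 23, 2019, is inside that window, so Zelin Isles is at UTC−03:00.
02:08 UTC − 3h = 23:08 Zelin Isles (rolling into the previous day, 23 August 2019).

23:08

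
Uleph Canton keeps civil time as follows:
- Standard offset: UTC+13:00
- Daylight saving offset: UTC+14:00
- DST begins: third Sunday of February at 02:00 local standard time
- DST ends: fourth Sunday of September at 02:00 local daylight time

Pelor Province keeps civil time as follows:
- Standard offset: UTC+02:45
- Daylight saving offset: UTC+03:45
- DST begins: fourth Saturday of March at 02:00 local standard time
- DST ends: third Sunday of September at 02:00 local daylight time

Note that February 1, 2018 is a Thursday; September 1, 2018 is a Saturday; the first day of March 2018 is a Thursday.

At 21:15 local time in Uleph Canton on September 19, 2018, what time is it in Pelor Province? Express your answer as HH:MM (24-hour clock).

10:00

1 February 2018 is a Thursday, so the first Sunday is February 4 and the third is February 18.
1 September 2018 is a Saturday, so the first Sunday is September 2 and the fourth is September 23.
September 19, 2018 lies within the daylight-saving period (18 February – 23 September), so Uleph Canton is on daylight time, UTC+14:00.
21:15 Uleph Canton − 14h = 07:15 UTC.
1 March 2018 is a Thursday, so the first Saturday is March 3 and the fourth is March 24.
1 September 2018 is a Saturday, so the first Sunday is September 2 and the third is September 16.
At the standard offset (UTC+02:45), 07:15 UTC + 2h45m = 10:00 Pelor Province standard time.
The standard-time date in Pelor Province, September 19, 2018, is outside the daylight-saving period (24 March – 16 September), so Pelor Province is on standard time, UTC+02:45.
07:15 UTC + 2h45m = 10:00 Pelor Province.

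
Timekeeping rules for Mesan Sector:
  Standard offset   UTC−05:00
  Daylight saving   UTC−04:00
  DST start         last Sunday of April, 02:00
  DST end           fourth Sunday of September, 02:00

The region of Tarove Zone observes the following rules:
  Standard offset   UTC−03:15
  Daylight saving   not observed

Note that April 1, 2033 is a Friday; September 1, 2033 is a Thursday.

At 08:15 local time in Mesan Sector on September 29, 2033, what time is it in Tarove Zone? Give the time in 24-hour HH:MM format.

1 April 2033 is a Friday, so Sundays fall on 3, 10, 17, 24; the last is April 24.
1 September 2033 is a Thursday, so the first Sunday is September 4 and the fourth is September 25.
September 29, 2033 does not fall between 24 April and 25 September, so daylight saving is not in effect and Mesan Sector is at UTC−05:00.
08:15 Mesan Sector + 5h = 13:15 UTC.
Tarove Zone stays on UTC−03:15 all year.
13:15 UTC − 3h15m = 10:00 Tarove Zone.

10:00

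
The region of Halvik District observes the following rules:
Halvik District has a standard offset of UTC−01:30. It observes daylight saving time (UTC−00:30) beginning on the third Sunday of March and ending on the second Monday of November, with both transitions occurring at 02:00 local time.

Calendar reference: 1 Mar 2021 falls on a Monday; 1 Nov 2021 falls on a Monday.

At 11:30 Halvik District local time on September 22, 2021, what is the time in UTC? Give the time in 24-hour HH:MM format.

12:00

1 March 2021 is a Monday, so the first Sunday is March 7 and the third is March 21.
1 November 2021 is a Monday, so the first Monday is November 1 and the second is November 8.
September 22, 2021 falls between 21 March and 8 November, so daylight saving is in effect and Halvik District is at UTC−00:30.
11:30 local + 0h30m = 12:00 UTC.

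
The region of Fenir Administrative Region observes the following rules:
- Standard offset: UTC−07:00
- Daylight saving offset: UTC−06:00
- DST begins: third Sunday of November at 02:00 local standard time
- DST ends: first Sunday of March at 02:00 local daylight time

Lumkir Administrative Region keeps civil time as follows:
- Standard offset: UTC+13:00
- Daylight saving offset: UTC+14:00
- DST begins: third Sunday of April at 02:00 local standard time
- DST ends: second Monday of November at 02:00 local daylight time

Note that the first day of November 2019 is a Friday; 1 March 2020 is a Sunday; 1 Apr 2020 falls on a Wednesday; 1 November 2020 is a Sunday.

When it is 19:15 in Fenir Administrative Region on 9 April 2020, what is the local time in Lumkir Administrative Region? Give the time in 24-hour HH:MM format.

1 November 2019 is a Friday, so the first Sunday is November 3 and the third is November 17.
1 March 2020 is a Sunday, so the first Sunday is March 1.
9 April 2020 is outside the daylight-saving period (17 November 2019 – 1 March 2020), so Fenir Administrative Region is on standard time, UTC−07:00.
19:15 Fenir Administrative Region + 7h = 02:15 UTC (rolling into the next day, 10 April 2020).
1 April 2020 is a Wednesday, so the first Sunday is April 5 and the third is April 19.
1 November 2020 is a Sunday, so the first Monday is November 2 and the second is November 9.
At the standard offset (UTC+13:00), 02:15 UTC + 13h = 15:15 Lumkir Administrative Region standard time.
Daylight saving runs 19 April – 9 November; the standard-time date in Lumkir Administrative Region, 10 April 2020, is outside that window, so Lumkir Administrative Region is on standard time at UTC+13:00.
02:15 UTC + 13h = 15:15 Lumkir Administrative Region.

15:15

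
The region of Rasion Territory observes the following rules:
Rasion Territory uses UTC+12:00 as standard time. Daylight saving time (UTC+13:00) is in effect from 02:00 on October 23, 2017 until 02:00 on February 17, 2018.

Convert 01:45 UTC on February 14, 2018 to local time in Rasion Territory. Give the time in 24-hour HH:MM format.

14:45

At the standard offset (UTC+12:00), 01:45 UTC + 12h = 13:45 Rasion Territory standard time.
The standard-time date in Rasion Territory, February 14, 2018, lies within the daylight-saving period (23 October 2017 – 17 February 2018), so Rasion Territory is on daylight time, UTC+13:00.
01:45 UTC + 13h = 14:45 local.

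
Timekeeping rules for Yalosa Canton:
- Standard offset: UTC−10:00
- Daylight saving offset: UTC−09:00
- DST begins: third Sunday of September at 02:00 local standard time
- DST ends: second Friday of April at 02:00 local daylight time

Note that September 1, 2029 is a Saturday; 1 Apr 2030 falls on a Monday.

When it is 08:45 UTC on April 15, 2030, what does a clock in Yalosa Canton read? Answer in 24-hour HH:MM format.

22:45

1 September 2029 is a Saturday, so the first Sunday is September 2 and the third is September 16.
1 April 2030 is a Monday, so the first Friday is April 5 and the second is April 12.
At the standard offset (UTC−10:00), 08:45 UTC − 10h = 22:45 Yalosa Canton standard time (rolling into the previous day, 14 April 2030).
The standard-time date in Yalosa Canton, April 14, 2030, is outside the daylight-saving period (16 September 2029 – 12 April 2030), so Yalosa Canton is on standard time, UTC−10:00.
08:45 UTC − 10h = 22:45 local (rolling into the previous day, 14 April 2030).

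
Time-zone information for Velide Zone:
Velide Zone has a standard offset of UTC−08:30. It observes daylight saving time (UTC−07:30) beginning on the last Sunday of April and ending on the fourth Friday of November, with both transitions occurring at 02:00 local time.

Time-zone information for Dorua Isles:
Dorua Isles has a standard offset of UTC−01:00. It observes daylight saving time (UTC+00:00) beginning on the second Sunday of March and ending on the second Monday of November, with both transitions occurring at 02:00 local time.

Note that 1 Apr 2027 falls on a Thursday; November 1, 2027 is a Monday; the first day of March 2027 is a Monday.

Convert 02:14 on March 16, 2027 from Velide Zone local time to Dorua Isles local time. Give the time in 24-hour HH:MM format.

1 April 2027 is a Thursday, so Sundays fall on 4, 11, 18, 25; the last is April 25.
1 November 2027 is a Monday, so the first Friday is November 5 and the fourth is November 26.
March 16, 2027 is outside the daylight-saving period (25 April – 26 November), so Velide Zone is on standard time, UTC−08:30.
02:14 Velide Zone + 8h30m = 10:44 UTC.
1 March 2027 is a Monday, so the first Sunday is March 7 and the second is March 14.
1 November 2027 is a Monday, so the first Monday is November 1 and the second is November 8.
At the standard offset (UTC−01:00), 10:44 UTC − 1h = 09:44 Dorua Isles standard time.
The standard-time date in Dorua Isles, March 16, 2027, falls between 14 March and 8 November, so daylight saving is in effect and Dorua Isles is at UTC+00:00.
10:44 UTC + 0h = 10:44 Dorua Isles.

10:44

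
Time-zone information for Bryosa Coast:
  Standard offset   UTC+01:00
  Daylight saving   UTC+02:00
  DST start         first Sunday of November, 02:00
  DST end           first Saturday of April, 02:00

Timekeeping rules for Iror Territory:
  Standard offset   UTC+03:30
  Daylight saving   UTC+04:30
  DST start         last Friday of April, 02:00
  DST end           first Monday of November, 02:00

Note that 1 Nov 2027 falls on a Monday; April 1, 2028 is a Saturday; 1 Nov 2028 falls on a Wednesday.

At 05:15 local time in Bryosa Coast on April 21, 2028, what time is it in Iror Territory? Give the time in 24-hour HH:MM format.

07:45

1 November 2027 is a Monday, so the first Sunday is November 7.
1 April 2028 is a Saturday, so the first Saturday is April 1.
April 21, 2028 is outside the daylight-saving period (7 November 2027 – 1 April 2028), so Bryosa Coast is on standard time, UTC+01:00.
05:15 Bryosa Coast − 1h = 04:15 UTC.
1 April 2028 is a Saturday, so Fridays fall on 7, 14, 21, 28; the last is April 28.
1 November 2028 is a Wednesday, so the first Monday is November 6.
At the standard offset (UTC+03:30), 04:15 UTC + 3h30m = 07:45 Iror Territory standard time.
The standard-time date in Iror Territory, April 21, 2028, is outside the daylight-saving period (28 April – 6 November), so Iror Territory is on standard time, UTC+03:30.
04:15 UTC + 3h30m = 07:45 Iror Territory.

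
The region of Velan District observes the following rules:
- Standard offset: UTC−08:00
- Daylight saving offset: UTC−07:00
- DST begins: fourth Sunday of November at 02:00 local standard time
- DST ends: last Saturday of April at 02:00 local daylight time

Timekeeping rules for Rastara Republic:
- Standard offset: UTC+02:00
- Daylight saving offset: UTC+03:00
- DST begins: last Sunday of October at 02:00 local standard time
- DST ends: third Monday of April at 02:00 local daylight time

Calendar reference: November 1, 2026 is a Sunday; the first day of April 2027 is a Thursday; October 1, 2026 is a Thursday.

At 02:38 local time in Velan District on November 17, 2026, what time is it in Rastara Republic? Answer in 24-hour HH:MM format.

1 November 2026 is a Sunday, so the first Sunday is November 1 and the fourth is November 22.
1 April 2027 is a Thursday, so Saturdays fall on 3, 10, 17, 24; the last is April 24.
November 17, 2026 is outside the daylight-saving period (22 November 2026 – 24 April 2027), so Velan District is on standard time, UTC−08:00.
02:38 Velan District + 8h = 10:38 UTC.
1 October 2026 is a Thursday, so Sundays fall on 4, 11, 18, 25; the last is October 25.
1 April 2027 is a Thursday, so the first Monday is April 5 and the third is April 19.
At the standard offset (UTC+02:00), 10:38 UTC + 2h = 12:38 Rastara Republic standard time.
The standard-time date in Rastara Republic, November 17, 2026, lies within the daylight-saving period (25 October 2026 – 19 April 2027), so Rastara Republic is on daylight time, UTC+03:00.
10:38 UTC + 3h = 13:38 Rastara Republic.

13:38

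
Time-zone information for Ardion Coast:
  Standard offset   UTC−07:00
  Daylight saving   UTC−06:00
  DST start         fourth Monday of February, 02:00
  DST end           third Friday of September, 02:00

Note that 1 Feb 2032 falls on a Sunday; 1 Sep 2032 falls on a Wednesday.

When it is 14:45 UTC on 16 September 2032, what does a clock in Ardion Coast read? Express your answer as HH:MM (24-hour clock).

1 February 2032 is a Sunday, so the first Monday is February 2 and the fourth is February 23.
1 September 2032 is a Wednesday, so the first Friday is September 3 and the third is September 17.
At the standard offset (UTC−07:00), 14:45 UTC − 7h = 07:45 Ardion Coast standard time.
The standard-time date in Ardion Coast, 16 September 2032, falls between 23 February and 17 September, so daylight saving is in effect and Ardion Coast is at UTC−06:00.
14:45 UTC − 6h = 08:45 local.

08:45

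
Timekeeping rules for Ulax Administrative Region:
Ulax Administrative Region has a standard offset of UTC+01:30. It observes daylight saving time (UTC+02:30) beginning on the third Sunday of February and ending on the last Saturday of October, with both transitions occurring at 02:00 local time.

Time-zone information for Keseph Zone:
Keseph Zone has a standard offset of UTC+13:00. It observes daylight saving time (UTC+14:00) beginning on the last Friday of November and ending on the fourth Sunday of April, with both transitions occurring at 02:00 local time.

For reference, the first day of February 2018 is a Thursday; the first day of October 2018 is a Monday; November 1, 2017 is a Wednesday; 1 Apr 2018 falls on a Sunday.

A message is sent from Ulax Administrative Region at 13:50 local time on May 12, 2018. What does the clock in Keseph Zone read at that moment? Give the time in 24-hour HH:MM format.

00:20

1 February 2018 is a Thursday, so the first Sunday is February 4 and the third is February 18.
1 October 2018 is a Monday, so Saturdays fall on 6, 13, 20, 27; the last is October 27.
May 12, 2018 lies within the daylight-saving period (18 February – 27 October), so Ulax Administrative Region is on daylight time, UTC+02:30.
13:50 Ulax Administrative Region − 2h30m = 11:20 UTC.
1 November 2017 is a Wednesday, so Fridays fall on 3, 10, 17, 24; the last is November 24.
1 April 2018 is a Sunday, so the first Sunday is April 1 and the fourth is April 22.
At the standard offset (UTC+13:00), 11:20 UTC + 13h = 00:20 Keseph Zone standard time (rolling into the next day, 13 May 2018).
Daylight saving runs 24 November 2017 – 22 April 2018; the standard-time date in Keseph Zone, May 13, 2018, is outside that window, so Keseph Zone is on standard time at UTC+13:00.
11:20 UTC + 13h = 00:20 Keseph Zone (rolling into the next day, 13 May 2018).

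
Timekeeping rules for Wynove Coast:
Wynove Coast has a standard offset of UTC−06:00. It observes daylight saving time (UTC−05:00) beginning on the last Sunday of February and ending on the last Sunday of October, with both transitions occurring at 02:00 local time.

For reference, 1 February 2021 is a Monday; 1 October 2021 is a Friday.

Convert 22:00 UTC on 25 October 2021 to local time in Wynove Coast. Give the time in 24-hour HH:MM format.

17:00

1 February 2021 is a Monday, so Sundays fall on 7, 14, 21, 28; the last is February 28.
1 October 2021 is a Friday, so Sundays fall on 3, 10, 17, 24, 31; the last is October 31.
At the standard offset (UTC−06:00), 22:00 UTC − 6h = 16:00 Wynove Coast standard time.
Daylight saving runs 28 February – 31 October; the standard-time date in Wynove Coast, 25 October 2021, is inside that window, so Wynove Coast is at UTC−05:00.
22:00 UTC − 5h = 17:00 local.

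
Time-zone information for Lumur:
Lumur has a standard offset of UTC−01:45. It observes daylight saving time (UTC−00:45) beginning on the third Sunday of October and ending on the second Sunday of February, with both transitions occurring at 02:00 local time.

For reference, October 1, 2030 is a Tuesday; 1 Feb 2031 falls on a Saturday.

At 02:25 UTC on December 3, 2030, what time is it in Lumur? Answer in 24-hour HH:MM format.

01:40

1 October 2030 is a Tuesday, so the first Sunday is October 6 and the third is October 20.
1 February 2031 is a Saturday, so the first Sunday is February 2 and the second is February 9.
At the standard offset (UTC−01:45), 02:25 UTC − 1h45m = 00:40 Lumur standard time.
The standard-time date in Lumur, December 3, 2030, falls between 20 October 2030 and 9 February 2031, so daylight saving is in effect and Lumur is at UTC−00:45.
02:25 UTC − 0h45m = 01:40 local.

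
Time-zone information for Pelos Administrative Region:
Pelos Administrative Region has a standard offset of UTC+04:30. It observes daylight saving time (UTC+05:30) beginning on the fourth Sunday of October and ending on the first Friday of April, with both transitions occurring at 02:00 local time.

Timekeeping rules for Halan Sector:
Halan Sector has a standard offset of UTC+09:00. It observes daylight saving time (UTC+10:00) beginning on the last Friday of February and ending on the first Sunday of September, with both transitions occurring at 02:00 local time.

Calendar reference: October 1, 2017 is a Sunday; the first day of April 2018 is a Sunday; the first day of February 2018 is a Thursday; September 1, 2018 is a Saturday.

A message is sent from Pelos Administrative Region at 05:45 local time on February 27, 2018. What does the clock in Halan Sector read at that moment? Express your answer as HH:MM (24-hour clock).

1 October 2017 is a Sunday, so the first Sunday is October 1 and the fourth is October 22.
1 April 2018 is a Sunday, so the first Friday is April 6.
Daylight saving runs 22 October 2017 – 6 April 2018; February 27, 2018 is inside that window, so Pelos Administrative Region is at UTC+05:30.
05:45 Pelos Administrative Region − 5h30m = 00:15 UTC.
1 February 2018 is a Thursday, so Fridays fall on 2, 9, 16, 23; the last is February 23.
1 September 2018 is a Saturday, so the first Sunday is September 2.
At the standard offset (UTC+09:00), 00:15 UTC + 9h = 09:15 Halan Sector standard time.
The standard-time date in Halan Sector, February 27, 2018, lies within the daylight-saving period (23 February – 2 September), so Halan Sector is on daylight time, UTC+10:00.
00:15 UTC + 10h = 10:15 Halan Sector.

10:15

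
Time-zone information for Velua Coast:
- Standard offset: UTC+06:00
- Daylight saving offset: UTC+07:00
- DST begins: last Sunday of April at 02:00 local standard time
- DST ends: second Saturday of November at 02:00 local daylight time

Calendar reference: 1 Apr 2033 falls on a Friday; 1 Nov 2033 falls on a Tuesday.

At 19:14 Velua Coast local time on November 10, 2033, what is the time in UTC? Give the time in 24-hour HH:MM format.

12:14

1 April 2033 is a Friday, so Sundays fall on 3, 10, 17, 24; the last is April 24.
1 November 2033 is a Tuesday, so the first Saturday is November 5 and the second is November 12.
November 10, 2033 falls between 24 April and 12 November, so daylight saving is in effect and Velua Coast is at UTC+07:00.
19:14 local − 7h = 12:14 UTC.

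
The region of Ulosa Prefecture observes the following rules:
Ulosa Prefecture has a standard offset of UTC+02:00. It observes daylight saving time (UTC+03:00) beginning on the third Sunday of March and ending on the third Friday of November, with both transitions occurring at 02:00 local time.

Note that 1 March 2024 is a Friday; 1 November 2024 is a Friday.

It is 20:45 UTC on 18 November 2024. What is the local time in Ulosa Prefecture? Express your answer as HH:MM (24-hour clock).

22:45

1 March 2024 is a Friday, so the first Sunday is March 3 and the third is March 17.
1 November 2024 is a Friday, so the first Friday is November 1 and the third is November 15.
At the standard offset (UTC+02:00), 20:45 UTC + 2h = 22:45 Ulosa Prefecture standard time.
The standard-time date in Ulosa Prefecture, 18 November 2024, is outside the daylight-saving period (17 March – 15 November), so Ulosa Prefecture is on standard time, UTC+02:00.
20:45 UTC + 2h = 22:45 local.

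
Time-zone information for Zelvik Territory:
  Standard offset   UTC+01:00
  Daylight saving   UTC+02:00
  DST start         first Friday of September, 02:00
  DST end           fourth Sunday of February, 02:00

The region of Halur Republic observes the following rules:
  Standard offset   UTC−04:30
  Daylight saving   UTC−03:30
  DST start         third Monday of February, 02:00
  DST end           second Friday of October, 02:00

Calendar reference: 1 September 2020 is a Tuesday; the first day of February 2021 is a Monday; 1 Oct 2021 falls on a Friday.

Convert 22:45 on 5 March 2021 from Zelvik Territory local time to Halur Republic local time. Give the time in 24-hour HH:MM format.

18:15

1 September 2020 is a Tuesday, so the first Friday is September 4.
1 February 2021 is a Monday, so the first Sunday is February 7 and the fourth is February 28.
5 March 2021 does not fall between 4 September 2020 and 28 February 2021, so daylight saving is not in effect and Zelvik Territory is at UTC+01:00.
22:45 Zelvik Territory − 1h = 21:45 UTC.
1 February 2021 is a Monday, so the first Monday is February 1 and the third is February 15.
1 October 2021 is a Friday, so the first Friday is October 1 and the second is October 8.
At the standard offset (UTC−04:30), 21:45 UTC − 4h30m = 17:15 Halur Republic standard time.
Daylight saving runs 15 February – 8 October; the standard-time date in Halur Republic, 5 March 2021, is inside that window, so Halur Republic is at UTC−03:30.
21:45 UTC − 3h30m = 18:15 Halur Republic.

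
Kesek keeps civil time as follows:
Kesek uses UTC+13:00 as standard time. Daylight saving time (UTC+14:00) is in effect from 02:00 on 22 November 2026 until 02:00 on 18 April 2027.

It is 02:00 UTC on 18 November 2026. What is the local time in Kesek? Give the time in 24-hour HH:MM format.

15:00

At the standard offset (UTC+13:00), 02:00 UTC + 13h = 15:00 Kesek standard time.
The standard-time date in Kesek, 18 November 2026, is outside the daylight-saving period (22 November 2026 – 18 April 2027), so Kesek is on standard time, UTC+13:00.
02:00 UTC + 13h = 15:00 local.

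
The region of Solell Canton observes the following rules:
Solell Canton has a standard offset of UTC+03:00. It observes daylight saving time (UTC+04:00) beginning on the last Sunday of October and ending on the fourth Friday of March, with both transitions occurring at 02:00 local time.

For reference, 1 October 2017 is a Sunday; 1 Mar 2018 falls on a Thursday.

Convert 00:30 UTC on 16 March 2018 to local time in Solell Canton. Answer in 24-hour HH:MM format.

04:30

1 October 2017 is a Sunday, so Sundays fall on 1, 8, 15, 22, 29; the last is October 29.
1 March 2018 is a Thursday, so the first Friday is March 2 and the fourth is March 23.
At the standard offset (UTC+03:00), 00:30 UTC + 3h = 03:30 Solell Canton standard time.
The standard-time date in Solell Canton, 16 March 2018, lies within the daylight-saving period (29 October 2017 – 23 March 2018), so Solell Canton is on daylight time, UTC+04:00.
00:30 UTC + 4h = 04:30 local.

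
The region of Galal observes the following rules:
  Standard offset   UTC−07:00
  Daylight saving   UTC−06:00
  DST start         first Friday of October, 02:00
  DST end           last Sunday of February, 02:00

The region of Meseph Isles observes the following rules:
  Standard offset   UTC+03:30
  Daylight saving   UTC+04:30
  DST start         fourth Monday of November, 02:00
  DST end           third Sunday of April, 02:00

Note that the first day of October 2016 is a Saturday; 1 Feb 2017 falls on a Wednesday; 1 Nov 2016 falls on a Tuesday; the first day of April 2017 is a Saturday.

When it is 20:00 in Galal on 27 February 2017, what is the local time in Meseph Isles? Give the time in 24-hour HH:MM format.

07:30

1 October 2016 is a Saturday, so the first Friday is October 7.
1 February 2017 is a Wednesday, so Sundays fall on 5, 12, 19, 26; the last is February 26.
27 February 2017 does not fall between 7 October 2016 and 26 February 2017, so daylight saving is not in effect and Galal is at UTC−07:00.
20:00 Galal + 7h = 03:00 UTC (rolling into the next day, 28 February 2017).
1 November 2016 is a Tuesday, so the first Monday is November 7 and the fourth is November 28.
1 April 2017 is a Saturday, so the first Sunday is April 2 and the third is April 16.
At the standard offset (UTC+03:30), 03:00 UTC + 3h30m = 06:30 Meseph Isles standard time.
The standard-time date in Meseph Isles, 28 February 2017, lies within the daylight-saving period (28 November 2016 – 16 April 2017), so Meseph Isles is on daylight time, UTC+04:30.
03:00 UTC + 4h30m = 07:30 Meseph Isles.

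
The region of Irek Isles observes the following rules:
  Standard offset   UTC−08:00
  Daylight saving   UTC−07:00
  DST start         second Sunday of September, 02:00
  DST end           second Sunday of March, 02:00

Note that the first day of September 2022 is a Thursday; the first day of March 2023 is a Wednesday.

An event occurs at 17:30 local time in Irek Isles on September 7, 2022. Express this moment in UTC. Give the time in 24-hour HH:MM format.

1 September 2022 is a Thursday, so the first Sunday is September 4 and the second is September 11.
1 March 2023 is a Wednesday, so the first Sunday is March 5 and the second is March 12.
Daylight saving runs 11 September 2022 – 12 March 2023; September 7, 2022 is outside that window, so Irek Isles is on standard time at UTC−08:00.
17:30 local + 8h = 01:30 UTC (rolling into the next day, 8 September 2022).

01:30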